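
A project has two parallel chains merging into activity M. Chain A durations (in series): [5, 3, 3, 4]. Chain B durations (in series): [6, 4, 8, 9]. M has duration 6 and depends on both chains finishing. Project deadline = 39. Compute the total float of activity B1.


Forward pass: ES(B1) = sum of predecessors on chain B = 0
EF = ES + duration = 0 + 6 = 6
Backward pass: LF(M) = deadline = 39; LS(M) = 39 - 6 = 33
LF(B1) = LS(M) - sum(successors on chain B) = 33 - 21 = 12
LS = LF - duration = 12 - 6 = 6
Total float = LS - ES = 6 - 0 = 6

6


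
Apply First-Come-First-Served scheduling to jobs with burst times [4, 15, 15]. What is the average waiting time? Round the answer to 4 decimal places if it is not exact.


FCFS order (as given): [4, 15, 15]
Waiting times:
  Job 1: wait = 0
  Job 2: wait = 4
  Job 3: wait = 19
Sum of waiting times = 23
Average waiting time = 23/3 = 7.6667

7.6667


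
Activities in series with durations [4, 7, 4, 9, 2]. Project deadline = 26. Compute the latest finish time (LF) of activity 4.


LF(activity 4) = deadline - sum of successor durations
Successors: activities 5 through 5 with durations [2]
Sum of successor durations = 2
LF = 26 - 2 = 24

24


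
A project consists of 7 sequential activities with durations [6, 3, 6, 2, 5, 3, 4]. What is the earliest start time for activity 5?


Activity 5 starts after activities 1 through 4 complete.
Predecessor durations: [6, 3, 6, 2]
ES = 6 + 3 + 6 + 2 = 17

17


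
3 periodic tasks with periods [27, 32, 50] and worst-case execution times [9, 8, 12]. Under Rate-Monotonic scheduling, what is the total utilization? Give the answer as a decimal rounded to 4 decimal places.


Compute individual utilizations (exact fractions):
  Task 1: C/T = 9/27 = 1/3 (approx. 0.3333)
  Task 2: C/T = 8/32 = 1/4 (approx. 0.25)
  Task 3: C/T = 12/50 = 6/25 (approx. 0.24)
Total utilization U = 1/3 + 1/4 + 6/25 = 247/300
Rounded to 4 decimal places: U = 0.8233
RM (Liu & Layland) bound for 3 tasks = 0.779763; compare with U = 247/300 (approx. 0.823333)
bound < U <= 1, so the RM sufficient condition is not met (inconclusive; an exact test such as response-time analysis is needed).

0.8233


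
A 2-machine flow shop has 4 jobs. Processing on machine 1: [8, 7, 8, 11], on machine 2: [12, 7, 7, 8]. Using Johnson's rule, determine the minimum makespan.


Apply Johnson's rule:
  Group 1 (a <= b): [(2, 7, 7), (1, 8, 12)]
  Group 2 (a > b): [(4, 11, 8), (3, 8, 7)]
Optimal job order: [2, 1, 4, 3]
Schedule:
  Job 2: M1 done at 7, M2 done at 14
  Job 1: M1 done at 15, M2 done at 27
  Job 4: M1 done at 26, M2 done at 35
  Job 3: M1 done at 34, M2 done at 42
Makespan = 42

42


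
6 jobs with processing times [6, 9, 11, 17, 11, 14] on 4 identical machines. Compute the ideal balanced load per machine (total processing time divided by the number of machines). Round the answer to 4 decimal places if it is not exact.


Total processing time = 6 + 9 + 11 + 17 + 11 + 14 = 68
Number of machines = 4
Ideal balanced load = 68 / 4 = 17.0

17.0


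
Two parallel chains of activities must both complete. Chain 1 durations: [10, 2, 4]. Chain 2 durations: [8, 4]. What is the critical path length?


Path A total = 10 + 2 + 4 = 16
Path B total = 8 + 4 = 12
Critical path = longest path = max(16, 12) = 16

16


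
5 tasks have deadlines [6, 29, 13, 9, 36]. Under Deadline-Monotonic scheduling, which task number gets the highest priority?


Sort tasks by relative deadline (ascending):
  Task 1: deadline = 6
  Task 4: deadline = 9
  Task 3: deadline = 13
  Task 2: deadline = 29
  Task 5: deadline = 36
Priority order (highest first): [1, 4, 3, 2, 5]
Highest priority task = 1

1


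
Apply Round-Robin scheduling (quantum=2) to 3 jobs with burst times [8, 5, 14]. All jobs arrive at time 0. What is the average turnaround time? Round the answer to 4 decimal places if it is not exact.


Time quantum = 2
Execution trace:
  J1 runs 2 units, time = 2
  J2 runs 2 units, time = 4
  J3 runs 2 units, time = 6
  J1 runs 2 units, time = 8
  J2 runs 2 units, time = 10
  J3 runs 2 units, time = 12
  J1 runs 2 units, time = 14
  J2 runs 1 units, time = 15
  J3 runs 2 units, time = 17
  J1 runs 2 units, time = 19
  J3 runs 2 units, time = 21
  J3 runs 2 units, time = 23
  J3 runs 2 units, time = 25
  J3 runs 2 units, time = 27
Finish times: [19, 15, 27]
Average turnaround = 61/3 = 20.3333

20.3333


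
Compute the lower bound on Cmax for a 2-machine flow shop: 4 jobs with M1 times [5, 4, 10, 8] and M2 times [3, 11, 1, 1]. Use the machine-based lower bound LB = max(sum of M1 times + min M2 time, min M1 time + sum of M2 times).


LB1 = sum(M1 times) + min(M2 times) = 27 + 1 = 28
LB2 = min(M1 times) + sum(M2 times) = 4 + 16 = 20
Lower bound = max(LB1, LB2) = max(28, 20) = 28

28


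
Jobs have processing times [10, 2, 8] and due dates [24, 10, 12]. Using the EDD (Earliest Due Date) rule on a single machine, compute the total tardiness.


Sort by due date (EDD order): [(2, 10), (8, 12), (10, 24)]
Compute completion times and tardiness:
  Job 1: p=2, d=10, C=2, tardiness=max(0,2-10)=0
  Job 2: p=8, d=12, C=10, tardiness=max(0,10-12)=0
  Job 3: p=10, d=24, C=20, tardiness=max(0,20-24)=0
Total tardiness = 0

0


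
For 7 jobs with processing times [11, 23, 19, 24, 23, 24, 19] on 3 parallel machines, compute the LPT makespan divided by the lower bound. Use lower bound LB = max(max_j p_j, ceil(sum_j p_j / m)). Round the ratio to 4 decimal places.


LPT order: [24, 24, 23, 23, 19, 19, 11]
Machine loads after assignment: [54, 43, 46]
LPT makespan = 54
Lower bound = max(max_job, ceil(total/3)) = max(24, 48) = 48
Ratio = 54 / 48 = 1.125

1.125


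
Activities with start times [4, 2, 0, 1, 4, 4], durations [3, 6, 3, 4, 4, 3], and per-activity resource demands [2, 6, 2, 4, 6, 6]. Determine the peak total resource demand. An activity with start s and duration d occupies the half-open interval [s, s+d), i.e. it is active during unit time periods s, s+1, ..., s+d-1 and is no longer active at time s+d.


Each activity i is active on [start_i, start_i + duration_i).
Compute total resource usage per time slot:
  t=0: active resources = [2], total = 2
  t=1: active resources = [2, 4], total = 6
  t=2: active resources = [6, 2, 4], total = 12
  t=3: active resources = [6, 4], total = 10
  t=4: active resources = [2, 6, 4, 6, 6], total = 24
  t=5: active resources = [2, 6, 6, 6], total = 20
  t=6: active resources = [2, 6, 6, 6], total = 20
  t=7: active resources = [6, 6], total = 12
Peak resource demand = 24

24


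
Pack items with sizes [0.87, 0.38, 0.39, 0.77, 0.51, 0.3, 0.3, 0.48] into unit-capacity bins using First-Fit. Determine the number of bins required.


Place items sequentially using First-Fit:
  Item 0.87 -> new Bin 1
  Item 0.38 -> new Bin 2
  Item 0.39 -> Bin 2 (now 0.77)
  Item 0.77 -> new Bin 3
  Item 0.51 -> new Bin 4
  Item 0.3 -> Bin 4 (now 0.81)
  Item 0.3 -> new Bin 5
  Item 0.48 -> Bin 5 (now 0.78)
Total bins used = 5

5


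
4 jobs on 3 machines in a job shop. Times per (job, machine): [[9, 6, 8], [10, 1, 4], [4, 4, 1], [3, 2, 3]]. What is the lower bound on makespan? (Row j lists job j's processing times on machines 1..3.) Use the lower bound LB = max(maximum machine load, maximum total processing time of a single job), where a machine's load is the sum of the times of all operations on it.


Machine loads:
  Machine 1: 9 + 10 + 4 + 3 = 26
  Machine 2: 6 + 1 + 4 + 2 = 13
  Machine 3: 8 + 4 + 1 + 3 = 16
Max machine load = 26
Job totals:
  Job 1: 23
  Job 2: 15
  Job 3: 9
  Job 4: 8
Max job total = 23
Lower bound = max(26, 23) = 26

26


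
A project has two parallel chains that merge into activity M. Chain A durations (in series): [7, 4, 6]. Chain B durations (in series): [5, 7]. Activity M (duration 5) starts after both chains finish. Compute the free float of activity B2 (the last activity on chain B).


ES(B2) = sum of predecessors on chain B = 5
EF(B2) = ES + duration = 5 + 7 = 12
Successor of B2 is M. ES(M) = max(sum(A), sum(B)) = max(17, 12) = 17
Free float = ES(successor) - EF(current) = 17 - 12 = 5

5


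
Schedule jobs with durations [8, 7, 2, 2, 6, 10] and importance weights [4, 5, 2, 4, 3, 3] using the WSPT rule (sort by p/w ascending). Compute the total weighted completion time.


Compute p/w ratios and sort ascending (WSPT): [(2, 4), (2, 2), (7, 5), (8, 4), (6, 3), (10, 3)]
Compute weighted completion times:
  Job (p=2,w=4): C=2, w*C=4*2=8
  Job (p=2,w=2): C=4, w*C=2*4=8
  Job (p=7,w=5): C=11, w*C=5*11=55
  Job (p=8,w=4): C=19, w*C=4*19=76
  Job (p=6,w=3): C=25, w*C=3*25=75
  Job (p=10,w=3): C=35, w*C=3*35=105
Total weighted completion time = 327

327


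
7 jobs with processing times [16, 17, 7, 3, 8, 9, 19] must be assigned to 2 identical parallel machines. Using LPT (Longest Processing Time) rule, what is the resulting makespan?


Sort jobs in decreasing order (LPT): [19, 17, 16, 9, 8, 7, 3]
Assign each job to the least loaded machine:
  Machine 1: jobs [19, 9, 8, 3], load = 39
  Machine 2: jobs [17, 16, 7], load = 40
Makespan = max load = 40

40


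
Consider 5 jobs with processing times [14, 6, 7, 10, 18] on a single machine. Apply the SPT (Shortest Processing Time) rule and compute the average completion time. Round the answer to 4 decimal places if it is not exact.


Sort jobs by processing time (SPT order): [6, 7, 10, 14, 18]
Compute completion times sequentially:
  Job 1: processing = 6, completes at 6
  Job 2: processing = 7, completes at 13
  Job 3: processing = 10, completes at 23
  Job 4: processing = 14, completes at 37
  Job 5: processing = 18, completes at 55
Sum of completion times = 134
Average completion time = 134/5 = 26.8

26.8


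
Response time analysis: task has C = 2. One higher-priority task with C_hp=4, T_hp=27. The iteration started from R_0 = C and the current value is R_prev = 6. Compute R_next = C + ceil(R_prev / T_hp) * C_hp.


R_next = C + ceil(R_prev / T_hp) * C_hp
ceil(6 / 27) = ceil(0.2222) = 1
Interference = 1 * 4 = 4
R_next = 2 + 4 = 6
R_next = R_prev, so the iteration has converged (response time = 6).

6


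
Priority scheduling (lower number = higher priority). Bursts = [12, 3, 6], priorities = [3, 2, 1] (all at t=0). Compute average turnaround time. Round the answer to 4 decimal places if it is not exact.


Sort by priority (ascending = highest first):
Order: [(1, 6), (2, 3), (3, 12)]
Completion times:
  Priority 1, burst=6, C=6
  Priority 2, burst=3, C=9
  Priority 3, burst=12, C=21
Average turnaround = 36/3 = 12.0

12.0


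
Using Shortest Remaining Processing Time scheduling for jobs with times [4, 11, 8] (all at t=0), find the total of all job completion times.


Since all jobs arrive at t=0, SRPT equals SPT ordering.
SPT order: [4, 8, 11]
Completion times:
  Job 1: p=4, C=4
  Job 2: p=8, C=12
  Job 3: p=11, C=23
Total completion time = 4 + 12 + 23 = 39

39


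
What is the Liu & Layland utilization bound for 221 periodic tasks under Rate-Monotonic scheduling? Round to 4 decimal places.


Compute 2^(1/221) = 1.0031413363
Subtract 1: 1.0031413363 - 1 = 0.0031413363
Multiply by n: 221 * 0.0031413363 = 0.6942353223
Round to 4 dp: 0.6942

0.6942


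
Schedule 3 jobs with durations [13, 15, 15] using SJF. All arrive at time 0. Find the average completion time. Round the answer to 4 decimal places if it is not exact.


SJF order (ascending): [13, 15, 15]
Completion times:
  Job 1: burst=13, C=13
  Job 2: burst=15, C=28
  Job 3: burst=15, C=43
Average completion = 84/3 = 28.0

28.0


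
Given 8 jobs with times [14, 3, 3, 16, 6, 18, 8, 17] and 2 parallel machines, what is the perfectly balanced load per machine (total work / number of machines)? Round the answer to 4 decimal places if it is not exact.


Total processing time = 14 + 3 + 3 + 16 + 6 + 18 + 8 + 17 = 85
Number of machines = 2
Ideal balanced load = 85 / 2 = 42.5

42.5


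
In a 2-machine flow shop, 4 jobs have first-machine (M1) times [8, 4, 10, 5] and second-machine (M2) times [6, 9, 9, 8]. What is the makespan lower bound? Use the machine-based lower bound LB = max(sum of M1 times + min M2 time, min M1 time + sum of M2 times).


LB1 = sum(M1 times) + min(M2 times) = 27 + 6 = 33
LB2 = min(M1 times) + sum(M2 times) = 4 + 32 = 36
Lower bound = max(LB1, LB2) = max(33, 36) = 36

36


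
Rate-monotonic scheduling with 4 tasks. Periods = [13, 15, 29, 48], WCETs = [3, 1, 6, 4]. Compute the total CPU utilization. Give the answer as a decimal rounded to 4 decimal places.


Compute individual utilizations (exact fractions):
  Task 1: C/T = 3/13 (approx. 0.2308)
  Task 2: C/T = 1/15 (approx. 0.0667)
  Task 3: C/T = 6/29 (approx. 0.2069)
  Task 4: C/T = 4/48 = 1/12 (approx. 0.0833)
Total utilization U = 3/13 + 1/15 + 6/29 + 1/12 = 4431/7540
Rounded to 4 decimal places: U = 0.5877
RM (Liu & Layland) bound for 4 tasks = 0.756828; compare with U = 4431/7540 (approx. 0.587666)
U <= bound, so schedulable by RM sufficient condition.

0.5877


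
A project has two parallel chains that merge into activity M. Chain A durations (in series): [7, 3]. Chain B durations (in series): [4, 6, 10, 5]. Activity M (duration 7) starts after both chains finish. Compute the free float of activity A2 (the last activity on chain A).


ES(A2) = sum of predecessors on chain A = 7
EF(A2) = ES + duration = 7 + 3 = 10
Successor of A2 is M. ES(M) = max(sum(A), sum(B)) = max(10, 25) = 25
Free float = ES(successor) - EF(current) = 25 - 10 = 15

15


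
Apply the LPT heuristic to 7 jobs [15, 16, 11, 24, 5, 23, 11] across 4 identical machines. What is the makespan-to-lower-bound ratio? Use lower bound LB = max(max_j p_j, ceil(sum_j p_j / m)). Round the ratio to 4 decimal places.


LPT order: [24, 23, 16, 15, 11, 11, 5]
Machine loads after assignment: [24, 28, 27, 26]
LPT makespan = 28
Lower bound = max(max_job, ceil(total/4)) = max(24, 27) = 27
Ratio = 28 / 27 = 1.037

1.037


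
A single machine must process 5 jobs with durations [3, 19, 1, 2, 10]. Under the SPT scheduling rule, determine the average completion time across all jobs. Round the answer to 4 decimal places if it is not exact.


Sort jobs by processing time (SPT order): [1, 2, 3, 10, 19]
Compute completion times sequentially:
  Job 1: processing = 1, completes at 1
  Job 2: processing = 2, completes at 3
  Job 3: processing = 3, completes at 6
  Job 4: processing = 10, completes at 16
  Job 5: processing = 19, completes at 35
Sum of completion times = 61
Average completion time = 61/5 = 12.2

12.2


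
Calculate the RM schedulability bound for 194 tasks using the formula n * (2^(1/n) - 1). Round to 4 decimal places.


Compute 2^(1/194) = 1.0035793141
Subtract 1: 1.0035793141 - 1 = 0.0035793141
Multiply by n: 194 * 0.0035793141 = 0.6943869354
Round to 4 dp: 0.6944

0.6944


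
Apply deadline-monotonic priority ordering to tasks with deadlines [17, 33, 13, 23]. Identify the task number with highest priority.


Sort tasks by relative deadline (ascending):
  Task 3: deadline = 13
  Task 1: deadline = 17
  Task 4: deadline = 23
  Task 2: deadline = 33
Priority order (highest first): [3, 1, 4, 2]
Highest priority task = 3

3


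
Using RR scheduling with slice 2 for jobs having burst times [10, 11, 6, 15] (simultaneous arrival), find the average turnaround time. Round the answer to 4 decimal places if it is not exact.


Time quantum = 2
Execution trace:
  J1 runs 2 units, time = 2
  J2 runs 2 units, time = 4
  J3 runs 2 units, time = 6
  J4 runs 2 units, time = 8
  J1 runs 2 units, time = 10
  J2 runs 2 units, time = 12
  J3 runs 2 units, time = 14
  J4 runs 2 units, time = 16
  J1 runs 2 units, time = 18
  J2 runs 2 units, time = 20
  J3 runs 2 units, time = 22
  J4 runs 2 units, time = 24
  J1 runs 2 units, time = 26
  J2 runs 2 units, time = 28
  J4 runs 2 units, time = 30
  J1 runs 2 units, time = 32
  J2 runs 2 units, time = 34
  J4 runs 2 units, time = 36
  J2 runs 1 units, time = 37
  J4 runs 2 units, time = 39
  J4 runs 2 units, time = 41
  J4 runs 1 units, time = 42
Finish times: [32, 37, 22, 42]
Average turnaround = 133/4 = 33.25

33.25


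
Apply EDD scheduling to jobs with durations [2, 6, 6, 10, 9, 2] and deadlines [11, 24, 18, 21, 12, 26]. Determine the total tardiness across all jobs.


Sort by due date (EDD order): [(2, 11), (9, 12), (6, 18), (10, 21), (6, 24), (2, 26)]
Compute completion times and tardiness:
  Job 1: p=2, d=11, C=2, tardiness=max(0,2-11)=0
  Job 2: p=9, d=12, C=11, tardiness=max(0,11-12)=0
  Job 3: p=6, d=18, C=17, tardiness=max(0,17-18)=0
  Job 4: p=10, d=21, C=27, tardiness=max(0,27-21)=6
  Job 5: p=6, d=24, C=33, tardiness=max(0,33-24)=9
  Job 6: p=2, d=26, C=35, tardiness=max(0,35-26)=9
Total tardiness = 24

24


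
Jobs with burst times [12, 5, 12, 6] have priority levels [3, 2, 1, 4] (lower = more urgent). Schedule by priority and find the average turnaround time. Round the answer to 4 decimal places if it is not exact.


Sort by priority (ascending = highest first):
Order: [(1, 12), (2, 5), (3, 12), (4, 6)]
Completion times:
  Priority 1, burst=12, C=12
  Priority 2, burst=5, C=17
  Priority 3, burst=12, C=29
  Priority 4, burst=6, C=35
Average turnaround = 93/4 = 23.25

23.25


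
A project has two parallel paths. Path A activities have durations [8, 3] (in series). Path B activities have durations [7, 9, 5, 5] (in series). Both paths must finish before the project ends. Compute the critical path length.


Path A total = 8 + 3 = 11
Path B total = 7 + 9 + 5 + 5 = 26
Critical path = longest path = max(11, 26) = 26

26


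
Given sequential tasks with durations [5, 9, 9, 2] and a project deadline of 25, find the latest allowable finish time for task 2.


LF(activity 2) = deadline - sum of successor durations
Successors: activities 3 through 4 with durations [9, 2]
Sum of successor durations = 11
LF = 25 - 11 = 14

14


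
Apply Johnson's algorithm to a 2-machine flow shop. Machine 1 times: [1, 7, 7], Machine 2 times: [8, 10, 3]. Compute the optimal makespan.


Apply Johnson's rule:
  Group 1 (a <= b): [(1, 1, 8), (2, 7, 10)]
  Group 2 (a > b): [(3, 7, 3)]
Optimal job order: [1, 2, 3]
Schedule:
  Job 1: M1 done at 1, M2 done at 9
  Job 2: M1 done at 8, M2 done at 19
  Job 3: M1 done at 15, M2 done at 22
Makespan = 22

22


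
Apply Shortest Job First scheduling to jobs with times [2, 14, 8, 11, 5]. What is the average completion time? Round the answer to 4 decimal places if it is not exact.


SJF order (ascending): [2, 5, 8, 11, 14]
Completion times:
  Job 1: burst=2, C=2
  Job 2: burst=5, C=7
  Job 3: burst=8, C=15
  Job 4: burst=11, C=26
  Job 5: burst=14, C=40
Average completion = 90/5 = 18.0

18.0


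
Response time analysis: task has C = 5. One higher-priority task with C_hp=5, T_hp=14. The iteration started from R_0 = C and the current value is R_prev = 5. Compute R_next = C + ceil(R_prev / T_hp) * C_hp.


R_next = C + ceil(R_prev / T_hp) * C_hp
ceil(5 / 14) = ceil(0.3571) = 1
Interference = 1 * 5 = 5
R_next = 5 + 5 = 10

10


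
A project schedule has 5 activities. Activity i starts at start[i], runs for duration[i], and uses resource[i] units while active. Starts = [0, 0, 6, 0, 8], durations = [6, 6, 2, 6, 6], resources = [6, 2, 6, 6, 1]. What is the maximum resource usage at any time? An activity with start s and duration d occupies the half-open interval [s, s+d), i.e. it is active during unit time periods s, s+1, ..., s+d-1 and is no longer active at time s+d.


Each activity i is active on [start_i, start_i + duration_i).
Compute total resource usage per time slot:
  t=0: active resources = [6, 2, 6], total = 14
  t=1: active resources = [6, 2, 6], total = 14
  t=2: active resources = [6, 2, 6], total = 14
  t=3: active resources = [6, 2, 6], total = 14
  t=4: active resources = [6, 2, 6], total = 14
  t=5: active resources = [6, 2, 6], total = 14
  t=6: active resources = [6], total = 6
  t=7: active resources = [6], total = 6
  t=8: active resources = [1], total = 1
  t=9: active resources = [1], total = 1
  t=10: active resources = [1], total = 1
  t=11: active resources = [1], total = 1
  t=12: active resources = [1], total = 1
  t=13: active resources = [1], total = 1
Peak resource demand = 14

14


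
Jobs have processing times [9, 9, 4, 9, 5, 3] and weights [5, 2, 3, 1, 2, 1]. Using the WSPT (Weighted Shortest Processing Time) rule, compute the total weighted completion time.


Compute p/w ratios and sort ascending (WSPT): [(4, 3), (9, 5), (5, 2), (3, 1), (9, 2), (9, 1)]
Compute weighted completion times:
  Job (p=4,w=3): C=4, w*C=3*4=12
  Job (p=9,w=5): C=13, w*C=5*13=65
  Job (p=5,w=2): C=18, w*C=2*18=36
  Job (p=3,w=1): C=21, w*C=1*21=21
  Job (p=9,w=2): C=30, w*C=2*30=60
  Job (p=9,w=1): C=39, w*C=1*39=39
Total weighted completion time = 233

233


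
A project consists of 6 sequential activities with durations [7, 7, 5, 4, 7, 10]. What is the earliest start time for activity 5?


Activity 5 starts after activities 1 through 4 complete.
Predecessor durations: [7, 7, 5, 4]
ES = 7 + 7 + 5 + 4 = 23

23


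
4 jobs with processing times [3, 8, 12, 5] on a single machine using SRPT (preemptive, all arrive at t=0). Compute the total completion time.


Since all jobs arrive at t=0, SRPT equals SPT ordering.
SPT order: [3, 5, 8, 12]
Completion times:
  Job 1: p=3, C=3
  Job 2: p=5, C=8
  Job 3: p=8, C=16
  Job 4: p=12, C=28
Total completion time = 3 + 8 + 16 + 28 = 55

55


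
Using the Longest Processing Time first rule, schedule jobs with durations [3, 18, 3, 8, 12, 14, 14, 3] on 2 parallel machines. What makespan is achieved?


Sort jobs in decreasing order (LPT): [18, 14, 14, 12, 8, 3, 3, 3]
Assign each job to the least loaded machine:
  Machine 1: jobs [18, 12, 3, 3, 3], load = 39
  Machine 2: jobs [14, 14, 8], load = 36
Makespan = max load = 39

39


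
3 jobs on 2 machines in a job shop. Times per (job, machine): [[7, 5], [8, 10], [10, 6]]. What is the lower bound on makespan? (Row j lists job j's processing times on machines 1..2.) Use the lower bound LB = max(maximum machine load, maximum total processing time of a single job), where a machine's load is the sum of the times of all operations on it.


Machine loads:
  Machine 1: 7 + 8 + 10 = 25
  Machine 2: 5 + 10 + 6 = 21
Max machine load = 25
Job totals:
  Job 1: 12
  Job 2: 18
  Job 3: 16
Max job total = 18
Lower bound = max(25, 18) = 25

25


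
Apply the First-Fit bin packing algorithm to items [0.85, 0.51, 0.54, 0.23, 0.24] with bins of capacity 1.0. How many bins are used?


Place items sequentially using First-Fit:
  Item 0.85 -> new Bin 1
  Item 0.51 -> new Bin 2
  Item 0.54 -> new Bin 3
  Item 0.23 -> Bin 2 (now 0.74)
  Item 0.24 -> Bin 2 (now 0.98)
Total bins used = 3

3


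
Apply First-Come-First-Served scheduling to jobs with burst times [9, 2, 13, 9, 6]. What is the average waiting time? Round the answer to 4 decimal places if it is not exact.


FCFS order (as given): [9, 2, 13, 9, 6]
Waiting times:
  Job 1: wait = 0
  Job 2: wait = 9
  Job 3: wait = 11
  Job 4: wait = 24
  Job 5: wait = 33
Sum of waiting times = 77
Average waiting time = 77/5 = 15.4

15.4


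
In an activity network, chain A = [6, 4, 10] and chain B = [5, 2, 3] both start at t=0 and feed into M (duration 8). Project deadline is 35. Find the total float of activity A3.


Forward pass: ES(A3) = sum of predecessors on chain A = 10
EF = ES + duration = 10 + 10 = 20
Backward pass: LF(M) = deadline = 35; LS(M) = 35 - 8 = 27
LF(A3) = LS(M) - sum(successors on chain A) = 27 - 0 = 27
LS = LF - duration = 27 - 10 = 17
Total float = LS - ES = 17 - 10 = 7

7


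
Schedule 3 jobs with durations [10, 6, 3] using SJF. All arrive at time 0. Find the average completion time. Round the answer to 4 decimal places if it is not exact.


SJF order (ascending): [3, 6, 10]
Completion times:
  Job 1: burst=3, C=3
  Job 2: burst=6, C=9
  Job 3: burst=10, C=19
Average completion = 31/3 = 10.3333

10.3333


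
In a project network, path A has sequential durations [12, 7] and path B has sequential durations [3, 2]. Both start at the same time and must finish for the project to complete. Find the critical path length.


Path A total = 12 + 7 = 19
Path B total = 3 + 2 = 5
Critical path = longest path = max(19, 5) = 19

19


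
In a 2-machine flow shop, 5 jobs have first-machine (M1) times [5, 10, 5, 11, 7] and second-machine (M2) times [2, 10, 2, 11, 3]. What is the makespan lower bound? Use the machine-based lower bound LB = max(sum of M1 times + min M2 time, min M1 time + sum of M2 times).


LB1 = sum(M1 times) + min(M2 times) = 38 + 2 = 40
LB2 = min(M1 times) + sum(M2 times) = 5 + 28 = 33
Lower bound = max(LB1, LB2) = max(40, 33) = 40

40


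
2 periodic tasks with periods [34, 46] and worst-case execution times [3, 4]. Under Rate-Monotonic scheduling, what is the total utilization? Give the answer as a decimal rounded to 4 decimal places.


Compute individual utilizations (exact fractions):
  Task 1: C/T = 3/34 (approx. 0.0882)
  Task 2: C/T = 4/46 = 2/23 (approx. 0.087)
Total utilization U = 3/34 + 2/23 = 137/782
Rounded to 4 decimal places: U = 0.1752
RM (Liu & Layland) bound for 2 tasks = 0.828427; compare with U = 137/782 (approx. 0.175192)
U <= bound, so schedulable by RM sufficient condition.

0.1752


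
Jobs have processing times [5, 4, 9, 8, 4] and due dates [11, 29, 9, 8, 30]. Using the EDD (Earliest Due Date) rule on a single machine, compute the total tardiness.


Sort by due date (EDD order): [(8, 8), (9, 9), (5, 11), (4, 29), (4, 30)]
Compute completion times and tardiness:
  Job 1: p=8, d=8, C=8, tardiness=max(0,8-8)=0
  Job 2: p=9, d=9, C=17, tardiness=max(0,17-9)=8
  Job 3: p=5, d=11, C=22, tardiness=max(0,22-11)=11
  Job 4: p=4, d=29, C=26, tardiness=max(0,26-29)=0
  Job 5: p=4, d=30, C=30, tardiness=max(0,30-30)=0
Total tardiness = 19

19


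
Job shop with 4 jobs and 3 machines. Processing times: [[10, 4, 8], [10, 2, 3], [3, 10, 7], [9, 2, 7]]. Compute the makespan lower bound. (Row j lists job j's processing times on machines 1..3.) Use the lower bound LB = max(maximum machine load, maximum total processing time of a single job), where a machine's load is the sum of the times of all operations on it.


Machine loads:
  Machine 1: 10 + 10 + 3 + 9 = 32
  Machine 2: 4 + 2 + 10 + 2 = 18
  Machine 3: 8 + 3 + 7 + 7 = 25
Max machine load = 32
Job totals:
  Job 1: 22
  Job 2: 15
  Job 3: 20
  Job 4: 18
Max job total = 22
Lower bound = max(32, 22) = 32

32


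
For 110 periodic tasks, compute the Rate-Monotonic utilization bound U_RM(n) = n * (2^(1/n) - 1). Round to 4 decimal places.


Compute 2^(1/110) = 1.0063212332
Subtract 1: 1.0063212332 - 1 = 0.0063212332
Multiply by n: 110 * 0.0063212332 = 0.6953356520
Round to 4 dp: 0.6953

0.6953


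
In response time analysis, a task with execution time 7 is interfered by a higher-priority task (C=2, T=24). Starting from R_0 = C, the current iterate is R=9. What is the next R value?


R_next = C + ceil(R_prev / T_hp) * C_hp
ceil(9 / 24) = ceil(0.375) = 1
Interference = 1 * 2 = 2
R_next = 7 + 2 = 9
R_next = R_prev, so the iteration has converged (response time = 9).

9


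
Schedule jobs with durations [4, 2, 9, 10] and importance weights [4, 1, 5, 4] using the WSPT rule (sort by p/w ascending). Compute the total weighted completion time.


Compute p/w ratios and sort ascending (WSPT): [(4, 4), (9, 5), (2, 1), (10, 4)]
Compute weighted completion times:
  Job (p=4,w=4): C=4, w*C=4*4=16
  Job (p=9,w=5): C=13, w*C=5*13=65
  Job (p=2,w=1): C=15, w*C=1*15=15
  Job (p=10,w=4): C=25, w*C=4*25=100
Total weighted completion time = 196

196


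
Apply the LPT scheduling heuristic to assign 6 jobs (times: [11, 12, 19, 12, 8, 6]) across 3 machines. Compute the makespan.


Sort jobs in decreasing order (LPT): [19, 12, 12, 11, 8, 6]
Assign each job to the least loaded machine:
  Machine 1: jobs [19, 6], load = 25
  Machine 2: jobs [12, 11], load = 23
  Machine 3: jobs [12, 8], load = 20
Makespan = max load = 25

25


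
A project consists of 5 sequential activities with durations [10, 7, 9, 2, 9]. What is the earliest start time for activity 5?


Activity 5 starts after activities 1 through 4 complete.
Predecessor durations: [10, 7, 9, 2]
ES = 10 + 7 + 9 + 2 = 28

28


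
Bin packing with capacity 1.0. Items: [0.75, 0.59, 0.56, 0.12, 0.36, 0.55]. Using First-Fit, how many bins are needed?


Place items sequentially using First-Fit:
  Item 0.75 -> new Bin 1
  Item 0.59 -> new Bin 2
  Item 0.56 -> new Bin 3
  Item 0.12 -> Bin 1 (now 0.87)
  Item 0.36 -> Bin 2 (now 0.95)
  Item 0.55 -> new Bin 4
Total bins used = 4

4


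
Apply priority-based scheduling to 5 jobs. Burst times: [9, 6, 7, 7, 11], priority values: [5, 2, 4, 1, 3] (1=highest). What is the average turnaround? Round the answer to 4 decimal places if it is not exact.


Sort by priority (ascending = highest first):
Order: [(1, 7), (2, 6), (3, 11), (4, 7), (5, 9)]
Completion times:
  Priority 1, burst=7, C=7
  Priority 2, burst=6, C=13
  Priority 3, burst=11, C=24
  Priority 4, burst=7, C=31
  Priority 5, burst=9, C=40
Average turnaround = 115/5 = 23.0

23.0


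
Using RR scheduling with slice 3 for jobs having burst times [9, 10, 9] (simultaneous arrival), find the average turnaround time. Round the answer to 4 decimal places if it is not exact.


Time quantum = 3
Execution trace:
  J1 runs 3 units, time = 3
  J2 runs 3 units, time = 6
  J3 runs 3 units, time = 9
  J1 runs 3 units, time = 12
  J2 runs 3 units, time = 15
  J3 runs 3 units, time = 18
  J1 runs 3 units, time = 21
  J2 runs 3 units, time = 24
  J3 runs 3 units, time = 27
  J2 runs 1 units, time = 28
Finish times: [21, 28, 27]
Average turnaround = 76/3 = 25.3333

25.3333


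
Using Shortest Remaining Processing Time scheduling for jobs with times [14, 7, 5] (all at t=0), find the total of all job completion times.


Since all jobs arrive at t=0, SRPT equals SPT ordering.
SPT order: [5, 7, 14]
Completion times:
  Job 1: p=5, C=5
  Job 2: p=7, C=12
  Job 3: p=14, C=26
Total completion time = 5 + 12 + 26 = 43

43


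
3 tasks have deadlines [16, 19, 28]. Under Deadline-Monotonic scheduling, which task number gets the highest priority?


Sort tasks by relative deadline (ascending):
  Task 1: deadline = 16
  Task 2: deadline = 19
  Task 3: deadline = 28
Priority order (highest first): [1, 2, 3]
Highest priority task = 1

1


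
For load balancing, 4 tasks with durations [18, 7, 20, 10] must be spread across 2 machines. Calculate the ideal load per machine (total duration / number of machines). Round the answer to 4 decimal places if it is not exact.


Total processing time = 18 + 7 + 20 + 10 = 55
Number of machines = 2
Ideal balanced load = 55 / 2 = 27.5

27.5


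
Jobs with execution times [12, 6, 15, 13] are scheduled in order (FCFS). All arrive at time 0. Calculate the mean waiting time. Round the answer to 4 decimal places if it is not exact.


FCFS order (as given): [12, 6, 15, 13]
Waiting times:
  Job 1: wait = 0
  Job 2: wait = 12
  Job 3: wait = 18
  Job 4: wait = 33
Sum of waiting times = 63
Average waiting time = 63/4 = 15.75

15.75


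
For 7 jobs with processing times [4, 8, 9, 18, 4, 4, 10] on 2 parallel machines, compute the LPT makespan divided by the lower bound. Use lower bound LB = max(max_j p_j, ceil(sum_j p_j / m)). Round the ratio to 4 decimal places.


LPT order: [18, 10, 9, 8, 4, 4, 4]
Machine loads after assignment: [30, 27]
LPT makespan = 30
Lower bound = max(max_job, ceil(total/2)) = max(18, 29) = 29
Ratio = 30 / 29 = 1.0345

1.0345


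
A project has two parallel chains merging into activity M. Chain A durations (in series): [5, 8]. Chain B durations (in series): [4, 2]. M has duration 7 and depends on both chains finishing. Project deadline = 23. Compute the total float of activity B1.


Forward pass: ES(B1) = sum of predecessors on chain B = 0
EF = ES + duration = 0 + 4 = 4
Backward pass: LF(M) = deadline = 23; LS(M) = 23 - 7 = 16
LF(B1) = LS(M) - sum(successors on chain B) = 16 - 2 = 14
LS = LF - duration = 14 - 4 = 10
Total float = LS - ES = 10 - 0 = 10

10


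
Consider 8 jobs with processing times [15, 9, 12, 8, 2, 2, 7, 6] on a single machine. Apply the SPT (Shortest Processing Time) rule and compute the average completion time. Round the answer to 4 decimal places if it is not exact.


Sort jobs by processing time (SPT order): [2, 2, 6, 7, 8, 9, 12, 15]
Compute completion times sequentially:
  Job 1: processing = 2, completes at 2
  Job 2: processing = 2, completes at 4
  Job 3: processing = 6, completes at 10
  Job 4: processing = 7, completes at 17
  Job 5: processing = 8, completes at 25
  Job 6: processing = 9, completes at 34
  Job 7: processing = 12, completes at 46
  Job 8: processing = 15, completes at 61
Sum of completion times = 199
Average completion time = 199/8 = 24.875

24.875


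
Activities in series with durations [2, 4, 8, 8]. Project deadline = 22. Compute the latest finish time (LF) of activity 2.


LF(activity 2) = deadline - sum of successor durations
Successors: activities 3 through 4 with durations [8, 8]
Sum of successor durations = 16
LF = 22 - 16 = 6

6


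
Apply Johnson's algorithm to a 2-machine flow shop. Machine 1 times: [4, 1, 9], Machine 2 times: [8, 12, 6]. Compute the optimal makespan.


Apply Johnson's rule:
  Group 1 (a <= b): [(2, 1, 12), (1, 4, 8)]
  Group 2 (a > b): [(3, 9, 6)]
Optimal job order: [2, 1, 3]
Schedule:
  Job 2: M1 done at 1, M2 done at 13
  Job 1: M1 done at 5, M2 done at 21
  Job 3: M1 done at 14, M2 done at 27
Makespan = 27

27


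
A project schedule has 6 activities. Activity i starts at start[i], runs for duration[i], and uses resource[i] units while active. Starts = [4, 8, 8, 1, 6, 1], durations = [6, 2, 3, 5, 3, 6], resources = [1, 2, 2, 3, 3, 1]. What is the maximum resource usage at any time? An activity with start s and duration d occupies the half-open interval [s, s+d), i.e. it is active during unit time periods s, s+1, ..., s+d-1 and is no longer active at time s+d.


Each activity i is active on [start_i, start_i + duration_i).
Compute total resource usage per time slot:
  t=0: active resources = [], total = 0
  t=1: active resources = [3, 1], total = 4
  t=2: active resources = [3, 1], total = 4
  t=3: active resources = [3, 1], total = 4
  t=4: active resources = [1, 3, 1], total = 5
  t=5: active resources = [1, 3, 1], total = 5
  t=6: active resources = [1, 3, 1], total = 5
  t=7: active resources = [1, 3], total = 4
  t=8: active resources = [1, 2, 2, 3], total = 8
  t=9: active resources = [1, 2, 2], total = 5
  t=10: active resources = [2], total = 2
Peak resource demand = 8

8


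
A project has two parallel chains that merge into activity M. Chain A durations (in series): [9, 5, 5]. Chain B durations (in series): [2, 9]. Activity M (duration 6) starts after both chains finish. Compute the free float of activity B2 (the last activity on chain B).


ES(B2) = sum of predecessors on chain B = 2
EF(B2) = ES + duration = 2 + 9 = 11
Successor of B2 is M. ES(M) = max(sum(A), sum(B)) = max(19, 11) = 19
Free float = ES(successor) - EF(current) = 19 - 11 = 8

8


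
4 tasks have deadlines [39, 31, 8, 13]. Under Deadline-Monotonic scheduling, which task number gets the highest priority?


Sort tasks by relative deadline (ascending):
  Task 3: deadline = 8
  Task 4: deadline = 13
  Task 2: deadline = 31
  Task 1: deadline = 39
Priority order (highest first): [3, 4, 2, 1]
Highest priority task = 3

3


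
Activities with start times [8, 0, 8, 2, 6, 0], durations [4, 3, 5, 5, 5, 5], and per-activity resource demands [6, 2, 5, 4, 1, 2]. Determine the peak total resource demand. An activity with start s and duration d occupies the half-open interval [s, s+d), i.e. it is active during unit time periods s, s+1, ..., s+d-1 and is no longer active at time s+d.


Each activity i is active on [start_i, start_i + duration_i).
Compute total resource usage per time slot:
  t=0: active resources = [2, 2], total = 4
  t=1: active resources = [2, 2], total = 4
  t=2: active resources = [2, 4, 2], total = 8
  t=3: active resources = [4, 2], total = 6
  t=4: active resources = [4, 2], total = 6
  t=5: active resources = [4], total = 4
  t=6: active resources = [4, 1], total = 5
  t=7: active resources = [1], total = 1
  t=8: active resources = [6, 5, 1], total = 12
  t=9: active resources = [6, 5, 1], total = 12
  t=10: active resources = [6, 5, 1], total = 12
  t=11: active resources = [6, 5], total = 11
  t=12: active resources = [5], total = 5
Peak resource demand = 12

12


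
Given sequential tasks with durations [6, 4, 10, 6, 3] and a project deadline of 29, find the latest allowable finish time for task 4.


LF(activity 4) = deadline - sum of successor durations
Successors: activities 5 through 5 with durations [3]
Sum of successor durations = 3
LF = 29 - 3 = 26

26


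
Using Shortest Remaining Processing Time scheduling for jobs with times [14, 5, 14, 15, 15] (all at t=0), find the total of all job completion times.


Since all jobs arrive at t=0, SRPT equals SPT ordering.
SPT order: [5, 14, 14, 15, 15]
Completion times:
  Job 1: p=5, C=5
  Job 2: p=14, C=19
  Job 3: p=14, C=33
  Job 4: p=15, C=48
  Job 5: p=15, C=63
Total completion time = 5 + 19 + 33 + 48 + 63 = 168

168


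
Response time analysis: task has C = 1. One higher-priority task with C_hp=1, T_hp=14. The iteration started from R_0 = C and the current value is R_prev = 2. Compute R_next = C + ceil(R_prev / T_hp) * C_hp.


R_next = C + ceil(R_prev / T_hp) * C_hp
ceil(2 / 14) = ceil(0.1429) = 1
Interference = 1 * 1 = 1
R_next = 1 + 1 = 2
R_next = R_prev, so the iteration has converged (response time = 2).

2


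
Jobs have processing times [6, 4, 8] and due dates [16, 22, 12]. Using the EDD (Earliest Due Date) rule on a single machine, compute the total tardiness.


Sort by due date (EDD order): [(8, 12), (6, 16), (4, 22)]
Compute completion times and tardiness:
  Job 1: p=8, d=12, C=8, tardiness=max(0,8-12)=0
  Job 2: p=6, d=16, C=14, tardiness=max(0,14-16)=0
  Job 3: p=4, d=22, C=18, tardiness=max(0,18-22)=0
Total tardiness = 0

0


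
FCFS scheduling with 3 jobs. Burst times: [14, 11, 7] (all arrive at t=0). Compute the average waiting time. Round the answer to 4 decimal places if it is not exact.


FCFS order (as given): [14, 11, 7]
Waiting times:
  Job 1: wait = 0
  Job 2: wait = 14
  Job 3: wait = 25
Sum of waiting times = 39
Average waiting time = 39/3 = 13.0

13.0


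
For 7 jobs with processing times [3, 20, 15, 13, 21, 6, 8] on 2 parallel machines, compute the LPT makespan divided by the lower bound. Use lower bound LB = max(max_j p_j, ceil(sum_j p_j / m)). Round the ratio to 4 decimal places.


LPT order: [21, 20, 15, 13, 8, 6, 3]
Machine loads after assignment: [42, 44]
LPT makespan = 44
Lower bound = max(max_job, ceil(total/2)) = max(21, 43) = 43
Ratio = 44 / 43 = 1.0233

1.0233


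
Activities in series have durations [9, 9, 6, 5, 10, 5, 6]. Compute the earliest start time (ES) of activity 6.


Activity 6 starts after activities 1 through 5 complete.
Predecessor durations: [9, 9, 6, 5, 10]
ES = 9 + 9 + 6 + 5 + 10 = 39

39


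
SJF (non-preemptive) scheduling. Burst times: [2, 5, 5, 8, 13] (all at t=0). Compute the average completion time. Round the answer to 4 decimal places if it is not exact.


SJF order (ascending): [2, 5, 5, 8, 13]
Completion times:
  Job 1: burst=2, C=2
  Job 2: burst=5, C=7
  Job 3: burst=5, C=12
  Job 4: burst=8, C=20
  Job 5: burst=13, C=33
Average completion = 74/5 = 14.8

14.8


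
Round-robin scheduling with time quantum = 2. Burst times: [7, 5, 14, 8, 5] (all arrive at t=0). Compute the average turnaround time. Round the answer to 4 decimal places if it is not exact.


Time quantum = 2
Execution trace:
  J1 runs 2 units, time = 2
  J2 runs 2 units, time = 4
  J3 runs 2 units, time = 6
  J4 runs 2 units, time = 8
  J5 runs 2 units, time = 10
  J1 runs 2 units, time = 12
  J2 runs 2 units, time = 14
  J3 runs 2 units, time = 16
  J4 runs 2 units, time = 18
  J5 runs 2 units, time = 20
  J1 runs 2 units, time = 22
  J2 runs 1 units, time = 23
  J3 runs 2 units, time = 25
  J4 runs 2 units, time = 27
  J5 runs 1 units, time = 28
  J1 runs 1 units, time = 29
  J3 runs 2 units, time = 31
  J4 runs 2 units, time = 33
  J3 runs 2 units, time = 35
  J3 runs 2 units, time = 37
  J3 runs 2 units, time = 39
Finish times: [29, 23, 39, 33, 28]
Average turnaround = 152/5 = 30.4

30.4
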